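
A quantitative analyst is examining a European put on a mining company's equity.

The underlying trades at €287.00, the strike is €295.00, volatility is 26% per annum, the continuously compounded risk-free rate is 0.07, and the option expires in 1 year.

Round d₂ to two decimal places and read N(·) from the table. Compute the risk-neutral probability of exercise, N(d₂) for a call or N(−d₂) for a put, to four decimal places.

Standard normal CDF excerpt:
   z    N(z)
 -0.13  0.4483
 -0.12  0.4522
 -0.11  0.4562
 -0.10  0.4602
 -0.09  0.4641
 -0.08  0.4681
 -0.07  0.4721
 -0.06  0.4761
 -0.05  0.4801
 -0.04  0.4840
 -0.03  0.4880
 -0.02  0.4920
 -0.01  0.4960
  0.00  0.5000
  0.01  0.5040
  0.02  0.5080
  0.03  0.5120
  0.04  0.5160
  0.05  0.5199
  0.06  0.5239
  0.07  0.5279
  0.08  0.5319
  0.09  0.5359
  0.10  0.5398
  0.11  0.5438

0.4880

σ√T = 0.26·√1 = 0.2600
ln(S/K) + (r + σ²/2)T = ln(287/295) + (0.07 + 0.26²/2)·1 = -0.0275 + 0.1038 = 0.0763
d₁ = 0.0763 / 0.2600 = 0.2935 which rounds to 0.29
d₂ = d₁ − σ√T = 0.2935 − 0.2600 = 0.0335 which rounds to 0.03
Pr(exercise) under Q = N(−d₂) = N(-0.03) = 0.4880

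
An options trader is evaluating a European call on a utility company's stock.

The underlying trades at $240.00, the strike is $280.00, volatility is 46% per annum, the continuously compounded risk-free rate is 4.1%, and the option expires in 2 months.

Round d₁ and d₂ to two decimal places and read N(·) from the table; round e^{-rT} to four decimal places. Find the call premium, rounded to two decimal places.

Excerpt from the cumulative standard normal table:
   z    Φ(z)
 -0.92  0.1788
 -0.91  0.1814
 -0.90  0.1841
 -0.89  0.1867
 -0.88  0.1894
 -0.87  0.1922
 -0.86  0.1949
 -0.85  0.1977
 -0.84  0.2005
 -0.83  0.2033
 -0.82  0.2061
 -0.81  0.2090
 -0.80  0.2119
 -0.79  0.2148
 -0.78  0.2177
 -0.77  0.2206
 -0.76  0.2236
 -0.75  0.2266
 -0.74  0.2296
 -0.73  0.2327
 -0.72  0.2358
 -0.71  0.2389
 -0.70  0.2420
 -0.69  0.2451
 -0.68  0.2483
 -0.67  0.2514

$6.15

T = 0.1667;  σ√T = 0.1878
d₁ = [ln(240/280) + (0.041 + 0.46²/2)·0.1667] / 0.1878 = [-0.1542 + 0.0245] / 0.1878 = -0.6906 ⇒ -0.69
d₂ = d₁ − σ√T = -0.6906 − 0.1878 = -0.8784 ⇒ -0.88
exp(−rT) = exp(−0.041·0.1667) = 0.9932
N(d₁) = N(-0.69) = 0.2451;  N(d₂) = N(-0.88) = 0.1894
C = 240·0.2451 − 280·0.9932·0.1894 = 58.8240 − 52.6714 = 6.1526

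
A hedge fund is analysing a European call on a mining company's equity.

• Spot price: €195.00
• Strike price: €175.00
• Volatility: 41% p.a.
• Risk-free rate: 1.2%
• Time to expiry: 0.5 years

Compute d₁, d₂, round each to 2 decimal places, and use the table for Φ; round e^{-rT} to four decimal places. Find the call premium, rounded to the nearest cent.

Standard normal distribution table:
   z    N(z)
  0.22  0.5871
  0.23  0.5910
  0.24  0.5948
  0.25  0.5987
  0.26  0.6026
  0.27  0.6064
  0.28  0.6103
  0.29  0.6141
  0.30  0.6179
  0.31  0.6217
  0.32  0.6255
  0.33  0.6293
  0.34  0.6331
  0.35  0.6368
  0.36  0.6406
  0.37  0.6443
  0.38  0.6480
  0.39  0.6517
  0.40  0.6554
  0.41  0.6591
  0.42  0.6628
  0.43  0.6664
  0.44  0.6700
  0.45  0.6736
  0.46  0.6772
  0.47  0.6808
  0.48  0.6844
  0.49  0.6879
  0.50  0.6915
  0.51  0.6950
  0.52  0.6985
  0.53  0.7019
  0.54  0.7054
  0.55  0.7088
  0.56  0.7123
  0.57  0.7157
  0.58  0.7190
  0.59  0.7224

σ√T = 0.41·√0.5 = 0.2899
ln(S/K) + (r + σ²/2)T = ln(195/175) + (0.012 + 0.41²/2)·0.5 = 0.1082 + 0.0480 = 0.1562
d₁ = 0.1562 / 0.2899 = 0.5389 → 0.54
d₂ = d₁ − σ√T = 0.5389 − 0.2899 = 0.2490 → 0.25
e^(−rT) = e^(−0.012·0.5) = 0.9940
C = 195·N(0.54) − 175·0.9940·N(0.25) = 195·0.7054 − 175·0.9940·0.5987 = 137.5530 − 104.1439 = 33.4091

€33.41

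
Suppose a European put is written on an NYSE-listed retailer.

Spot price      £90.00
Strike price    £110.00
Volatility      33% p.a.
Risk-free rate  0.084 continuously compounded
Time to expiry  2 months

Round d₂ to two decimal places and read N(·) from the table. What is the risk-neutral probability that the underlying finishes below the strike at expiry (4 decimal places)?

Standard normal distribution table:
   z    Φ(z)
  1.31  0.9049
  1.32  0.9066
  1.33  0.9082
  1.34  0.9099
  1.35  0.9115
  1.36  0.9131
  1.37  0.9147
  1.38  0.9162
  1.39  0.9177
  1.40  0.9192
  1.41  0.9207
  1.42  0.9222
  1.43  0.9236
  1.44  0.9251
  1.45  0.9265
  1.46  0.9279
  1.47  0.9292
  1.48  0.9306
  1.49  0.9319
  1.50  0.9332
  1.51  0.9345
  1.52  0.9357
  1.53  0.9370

0.9265

σ√T = 0.33 × 0.4082 = 0.1347
d₁ = [ln(90/110) + (0.084 + 0.33²/2)·0.1667] / 0.1347 = [-0.2007 + 0.0231] / 0.1347 = -1.3182 → -1.32
d₂ = d₁ − σ√T = -1.3182 − 0.1347 = -1.4530 → -1.45
Pr(exercise) under Q = N(−d₂) = N(1.45) = 0.9265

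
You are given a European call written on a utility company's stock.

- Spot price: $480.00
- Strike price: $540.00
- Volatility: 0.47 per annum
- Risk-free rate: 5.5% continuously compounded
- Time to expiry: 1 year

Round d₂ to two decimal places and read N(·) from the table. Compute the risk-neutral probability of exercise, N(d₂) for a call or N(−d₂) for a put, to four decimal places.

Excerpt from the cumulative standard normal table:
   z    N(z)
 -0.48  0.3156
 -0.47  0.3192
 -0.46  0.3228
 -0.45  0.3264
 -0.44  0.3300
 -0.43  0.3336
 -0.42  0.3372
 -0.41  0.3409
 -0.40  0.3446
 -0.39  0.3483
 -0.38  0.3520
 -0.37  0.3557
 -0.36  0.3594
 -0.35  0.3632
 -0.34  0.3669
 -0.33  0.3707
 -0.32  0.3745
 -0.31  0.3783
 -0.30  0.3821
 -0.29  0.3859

0.3557

σ√T = 0.47 × 1.0000 = 0.4700
d₁ = [ln(480/540) + (0.055 + ½·0.47²)·1] / (σ√T) = (-0.1178 + 0.1654) / 0.4700 = 0.1014 → 0.10
d₂ = 0.1014 − 0.4700 = -0.3686 → -0.37
Risk-neutral Pr[S_T > K] = N(d₂) = N(-0.37) = 0.3557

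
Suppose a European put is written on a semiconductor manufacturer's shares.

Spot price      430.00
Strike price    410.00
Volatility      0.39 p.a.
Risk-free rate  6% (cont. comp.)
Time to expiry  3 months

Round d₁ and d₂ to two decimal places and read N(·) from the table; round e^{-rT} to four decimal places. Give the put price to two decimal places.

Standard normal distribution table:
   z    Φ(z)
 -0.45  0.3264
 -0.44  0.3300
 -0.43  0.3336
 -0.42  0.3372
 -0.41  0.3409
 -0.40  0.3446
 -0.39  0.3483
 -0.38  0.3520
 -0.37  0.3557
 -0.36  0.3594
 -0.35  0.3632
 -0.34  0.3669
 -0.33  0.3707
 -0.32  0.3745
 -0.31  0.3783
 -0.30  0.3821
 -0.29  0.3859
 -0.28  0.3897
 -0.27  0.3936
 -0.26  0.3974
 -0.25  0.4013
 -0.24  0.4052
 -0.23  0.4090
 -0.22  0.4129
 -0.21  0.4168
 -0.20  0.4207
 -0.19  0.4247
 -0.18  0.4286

T = 0.25;  σ√T = 0.1950
d₁ = [ln(430/410) + (0.06 + ½·0.39²)·0.25] / (σ√T) = (0.0476 + 0.0340) / 0.1950 = 0.4187 ≈ 0.42
d₂ = 0.4187 − 0.1950 = 0.2237 ≈ 0.22
e^(−rT) = e^(−0.06·0.25) = 0.9851
N(−d₂) = N(-0.22) = 0.4129;  N(−d₁) = N(-0.42) = 0.3372
P = 410·0.9851·0.4129 − 430·0.3372 = 166.7666 − 144.9960 = 21.7706

21.77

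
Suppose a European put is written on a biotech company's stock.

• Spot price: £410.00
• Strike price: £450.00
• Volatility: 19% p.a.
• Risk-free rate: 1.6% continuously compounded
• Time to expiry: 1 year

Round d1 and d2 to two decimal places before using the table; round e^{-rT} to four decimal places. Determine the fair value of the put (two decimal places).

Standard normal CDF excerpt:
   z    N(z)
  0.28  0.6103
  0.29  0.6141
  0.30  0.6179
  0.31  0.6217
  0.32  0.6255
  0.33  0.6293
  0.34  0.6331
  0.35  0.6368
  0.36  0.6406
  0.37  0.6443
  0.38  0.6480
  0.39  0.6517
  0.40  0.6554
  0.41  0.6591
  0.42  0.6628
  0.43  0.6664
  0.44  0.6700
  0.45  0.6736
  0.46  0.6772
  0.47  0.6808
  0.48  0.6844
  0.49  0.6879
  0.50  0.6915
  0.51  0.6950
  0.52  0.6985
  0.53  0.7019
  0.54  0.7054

σ√T = 0.19·√1 = 0.1900
d₁ = [ln(410/450) + (0.016 + ½·0.19²)·1] / (σ√T) = (-0.0931 + 0.0340) / 0.1900 = -0.3107 ⇒ -0.31
d₂ = -0.3107 − 0.1900 = -0.5007 ⇒ -0.50
e^(−rT) = e^(−0.016·1) = 0.9841
N(−d₂) = N(0.50) = 0.6915;  N(−d₁) = N(0.31) = 0.6217
P = 450·0.9841·0.6915 − 410·0.6217 = 306.2273 − 254.8970 = 51.3303

£51.33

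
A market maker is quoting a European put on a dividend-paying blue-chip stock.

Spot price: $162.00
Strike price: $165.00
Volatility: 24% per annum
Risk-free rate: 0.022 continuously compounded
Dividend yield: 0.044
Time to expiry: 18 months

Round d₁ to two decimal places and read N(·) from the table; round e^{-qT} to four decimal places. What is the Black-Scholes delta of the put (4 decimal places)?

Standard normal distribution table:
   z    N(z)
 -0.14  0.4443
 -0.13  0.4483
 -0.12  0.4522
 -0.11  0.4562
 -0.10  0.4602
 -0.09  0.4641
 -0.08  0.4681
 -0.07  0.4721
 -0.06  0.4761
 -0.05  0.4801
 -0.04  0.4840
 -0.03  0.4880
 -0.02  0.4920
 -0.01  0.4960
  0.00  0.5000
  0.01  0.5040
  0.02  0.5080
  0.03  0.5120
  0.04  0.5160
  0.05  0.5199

-0.4793

σ√T = 0.24·√1.5 = 0.2939
d₁ = [ln(162/165) + (0.022 − 0.044 + 0.24²/2)·1.5] / 0.2939 = [-0.0183 + 0.0102] / 0.2939 = -0.0277 ⇒ -0.03
N(d₁) = N(-0.03) = 0.4880
Δ_put = e^(−qT)·(N(d₁) − 1) = 0.9361·(0.4880 − 1) = -0.4793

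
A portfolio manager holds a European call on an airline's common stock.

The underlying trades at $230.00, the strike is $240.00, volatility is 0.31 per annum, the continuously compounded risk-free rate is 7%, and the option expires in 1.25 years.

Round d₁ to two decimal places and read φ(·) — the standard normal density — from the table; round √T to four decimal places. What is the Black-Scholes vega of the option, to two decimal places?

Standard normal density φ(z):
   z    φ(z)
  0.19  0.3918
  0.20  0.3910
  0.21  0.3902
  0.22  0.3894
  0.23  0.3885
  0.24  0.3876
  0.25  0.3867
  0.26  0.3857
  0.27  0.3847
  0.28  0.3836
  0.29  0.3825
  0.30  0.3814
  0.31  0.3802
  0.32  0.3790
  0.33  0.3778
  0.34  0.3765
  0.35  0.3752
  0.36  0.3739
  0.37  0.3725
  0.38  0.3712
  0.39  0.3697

σ√T = 0.31·√1.25 = 0.3466
ln(S/K) + (r + σ²/2)T = ln(230/240) + (0.07 + 0.31²/2)·1.25 = -0.0426 + 0.1476 = 0.1050
d₁ = 0.1050 / 0.3466 = 0.3030 → 0.30
√T = √1.25 = 1.1180
φ(d₁) = φ(0.30) = 0.3814
vega = S·φ(d₁)·√T = 230·0.3814·1.1180 = 98.0732

98.07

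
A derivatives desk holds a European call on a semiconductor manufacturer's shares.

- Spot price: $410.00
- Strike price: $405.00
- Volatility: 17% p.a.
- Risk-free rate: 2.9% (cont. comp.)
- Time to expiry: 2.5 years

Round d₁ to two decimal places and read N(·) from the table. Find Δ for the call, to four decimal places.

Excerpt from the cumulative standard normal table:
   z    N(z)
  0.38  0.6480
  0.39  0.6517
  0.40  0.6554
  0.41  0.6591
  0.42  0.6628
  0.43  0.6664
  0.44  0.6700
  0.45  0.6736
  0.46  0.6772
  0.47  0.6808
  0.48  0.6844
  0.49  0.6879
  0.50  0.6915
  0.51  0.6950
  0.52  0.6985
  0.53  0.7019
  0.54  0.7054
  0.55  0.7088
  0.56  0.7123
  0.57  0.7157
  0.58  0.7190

0.6736

σ√T = 0.17·√2.5 = 0.2688
d₁ = [ln(410/405) + (0.029 + 0.17²/2)·2.5] / 0.2688 = [0.0123 + 0.1086] / 0.2688 = 0.4498 ≈ 0.45
N(d₁) = N(0.45) = 0.6736
Δ_call = N(d₁) = 0.6736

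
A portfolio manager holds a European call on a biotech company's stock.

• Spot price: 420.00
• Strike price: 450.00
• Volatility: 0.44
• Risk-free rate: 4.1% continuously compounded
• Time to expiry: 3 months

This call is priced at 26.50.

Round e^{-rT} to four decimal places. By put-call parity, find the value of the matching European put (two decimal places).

exp(−rT) = exp(−0.041·0.25) = 0.9898
Put-call parity: C − P = S − K·e^(−rT) = 420 − 450·0.9898 = 420 − 445.4100 = -25.4100
P = C − (C − P) = 26.50 − (-25.4100) = 51.9100

51.91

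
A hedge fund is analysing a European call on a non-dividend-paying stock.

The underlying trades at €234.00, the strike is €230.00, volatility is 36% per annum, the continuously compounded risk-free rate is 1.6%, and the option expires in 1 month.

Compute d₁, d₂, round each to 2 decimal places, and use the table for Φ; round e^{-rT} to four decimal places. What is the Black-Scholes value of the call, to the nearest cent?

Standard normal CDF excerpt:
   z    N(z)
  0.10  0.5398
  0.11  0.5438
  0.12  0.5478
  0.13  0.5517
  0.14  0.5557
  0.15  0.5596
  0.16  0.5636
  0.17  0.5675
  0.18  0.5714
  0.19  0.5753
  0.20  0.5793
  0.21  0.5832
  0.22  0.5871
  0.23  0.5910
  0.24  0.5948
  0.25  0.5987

σ√T = 0.36·√0.08333 = 0.1039
d₁ = [ln(234/230) + (0.016 + ½·0.36²)·0.08333] / (σ√T) = (0.0172 + 0.0067) / 0.1039 = 0.2307 which rounds to 0.23
d₂ = 0.2307 − 0.1039 = 0.1268 which rounds to 0.13
e^(−rT) = e^(−0.016·0.08333) = 0.9987
N(d₁) = N(0.23) = 0.5910;  N(d₂) = N(0.13) = 0.5517
C = 234·0.5910 − 230·0.9987·0.5517 = 138.2940 − 126.7260 = 11.5680

€11.57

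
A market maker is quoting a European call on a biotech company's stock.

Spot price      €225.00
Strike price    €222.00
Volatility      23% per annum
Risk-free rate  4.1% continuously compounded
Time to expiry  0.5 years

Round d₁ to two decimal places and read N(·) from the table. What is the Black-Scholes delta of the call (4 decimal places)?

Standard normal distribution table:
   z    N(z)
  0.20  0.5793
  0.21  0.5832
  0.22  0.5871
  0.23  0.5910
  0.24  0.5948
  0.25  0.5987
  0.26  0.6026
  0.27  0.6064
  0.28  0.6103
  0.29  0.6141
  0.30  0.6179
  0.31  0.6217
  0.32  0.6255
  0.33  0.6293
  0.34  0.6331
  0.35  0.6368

0.6141

σ√T = 0.23 × 0.7071 = 0.1626
d₁ = [ln(225/222) + (0.041 + ½·0.23²)·0.5] / (σ√T) = (0.0134 + 0.0337) / 0.1626 = 0.2899 ⇒ 0.29
N(d₁) = N(0.29) = 0.6141
Δ_call = N(d₁) = 0.6141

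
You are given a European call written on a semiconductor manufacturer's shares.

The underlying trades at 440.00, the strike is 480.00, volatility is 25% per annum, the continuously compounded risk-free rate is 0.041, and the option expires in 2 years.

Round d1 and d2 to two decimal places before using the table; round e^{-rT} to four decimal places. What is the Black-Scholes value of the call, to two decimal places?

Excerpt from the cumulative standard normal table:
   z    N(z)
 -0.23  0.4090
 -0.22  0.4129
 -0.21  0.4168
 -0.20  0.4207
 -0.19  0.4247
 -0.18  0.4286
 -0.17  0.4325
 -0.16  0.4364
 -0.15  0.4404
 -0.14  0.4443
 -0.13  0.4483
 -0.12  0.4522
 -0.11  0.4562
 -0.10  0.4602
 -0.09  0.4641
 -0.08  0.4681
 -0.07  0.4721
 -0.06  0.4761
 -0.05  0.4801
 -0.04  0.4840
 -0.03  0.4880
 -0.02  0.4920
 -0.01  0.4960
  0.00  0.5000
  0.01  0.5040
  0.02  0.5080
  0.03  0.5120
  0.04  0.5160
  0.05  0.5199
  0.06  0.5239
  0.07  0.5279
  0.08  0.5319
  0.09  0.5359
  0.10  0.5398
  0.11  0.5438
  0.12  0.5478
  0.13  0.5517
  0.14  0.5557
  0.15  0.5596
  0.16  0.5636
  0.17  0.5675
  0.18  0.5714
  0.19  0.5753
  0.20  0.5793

σ√T = 0.25·√2 = 0.3536
ln(S/K) + (r + σ²/2)T = ln(440/480) + (0.041 + 0.25²/2)·2 = -0.0870 + 0.1445 = 0.0575
d₁ = 0.0575 / 0.3536 = 0.1626 → 0.16
d₂ = d₁ − σ√T = 0.1626 − 0.3536 = -0.1910 → -0.19
exp(−rT) = exp(−0.041·2) = 0.9213
N(d₁) = N(0.16) = 0.5636;  N(d₂) = N(-0.19) = 0.4247
C = 440·0.5636 − 480·0.9213·0.4247 = 247.9840 − 187.8125 = 60.1715

60.17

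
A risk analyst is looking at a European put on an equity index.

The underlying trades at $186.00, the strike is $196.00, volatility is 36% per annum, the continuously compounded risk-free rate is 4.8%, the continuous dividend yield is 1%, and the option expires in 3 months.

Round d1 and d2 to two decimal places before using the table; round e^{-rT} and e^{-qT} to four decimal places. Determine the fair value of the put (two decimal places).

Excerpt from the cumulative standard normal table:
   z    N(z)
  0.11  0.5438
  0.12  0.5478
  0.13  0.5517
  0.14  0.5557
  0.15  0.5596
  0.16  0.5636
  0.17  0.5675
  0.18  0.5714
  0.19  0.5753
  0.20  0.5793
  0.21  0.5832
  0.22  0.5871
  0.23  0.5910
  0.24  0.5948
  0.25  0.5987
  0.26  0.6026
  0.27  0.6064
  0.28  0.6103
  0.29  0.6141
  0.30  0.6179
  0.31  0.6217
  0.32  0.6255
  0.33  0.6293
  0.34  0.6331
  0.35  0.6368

$18.05

σ√T = 0.36·√0.25 = 0.1800
d₁ = [ln(186/196) + (0.048 − 0.01 + 0.36²/2)·0.25] / 0.1800 = [-0.0524 + 0.0257] / 0.1800 = -0.1482 ⇒ -0.15
d₂ = d₁ − σ√T = -0.1482 − 0.1800 = -0.3282 ⇒ -0.33
e^(−qT) = e^(−0.01·0.25) = 0.9975;  e^(−rT) = e^(−0.048·0.25) = 0.9881
N(−d₂) = N(0.33) = 0.6293;  N(−d₁) = N(0.15) = 0.5596
P = 196·0.9881·0.6293 − 186·0.9975·0.5596 = 121.8750 − 103.8254 = 18.0496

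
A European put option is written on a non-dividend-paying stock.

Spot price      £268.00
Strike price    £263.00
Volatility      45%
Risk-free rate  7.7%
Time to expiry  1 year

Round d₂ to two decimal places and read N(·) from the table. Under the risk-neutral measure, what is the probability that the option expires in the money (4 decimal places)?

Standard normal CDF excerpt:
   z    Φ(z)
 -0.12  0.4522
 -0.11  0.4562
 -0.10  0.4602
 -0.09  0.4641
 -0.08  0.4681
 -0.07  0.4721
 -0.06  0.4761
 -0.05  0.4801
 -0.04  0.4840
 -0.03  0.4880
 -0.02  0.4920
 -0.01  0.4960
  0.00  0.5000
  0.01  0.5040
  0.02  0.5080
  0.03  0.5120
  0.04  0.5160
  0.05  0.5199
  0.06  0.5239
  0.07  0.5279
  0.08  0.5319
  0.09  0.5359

T = 1;  σ√T = 0.4500
d₁ = [ln(268/263) + (0.077 + 0.45²/2)·1] / 0.4500 = [0.0188 + 0.1783] / 0.4500 = 0.4380 ≈ 0.44
d₂ = d₁ − σ√T = 0.4380 − 0.4500 = -0.0120 ≈ -0.01
Pr(exercise) under Q = N(−d₂) = N(0.01) = 0.5040

0.5040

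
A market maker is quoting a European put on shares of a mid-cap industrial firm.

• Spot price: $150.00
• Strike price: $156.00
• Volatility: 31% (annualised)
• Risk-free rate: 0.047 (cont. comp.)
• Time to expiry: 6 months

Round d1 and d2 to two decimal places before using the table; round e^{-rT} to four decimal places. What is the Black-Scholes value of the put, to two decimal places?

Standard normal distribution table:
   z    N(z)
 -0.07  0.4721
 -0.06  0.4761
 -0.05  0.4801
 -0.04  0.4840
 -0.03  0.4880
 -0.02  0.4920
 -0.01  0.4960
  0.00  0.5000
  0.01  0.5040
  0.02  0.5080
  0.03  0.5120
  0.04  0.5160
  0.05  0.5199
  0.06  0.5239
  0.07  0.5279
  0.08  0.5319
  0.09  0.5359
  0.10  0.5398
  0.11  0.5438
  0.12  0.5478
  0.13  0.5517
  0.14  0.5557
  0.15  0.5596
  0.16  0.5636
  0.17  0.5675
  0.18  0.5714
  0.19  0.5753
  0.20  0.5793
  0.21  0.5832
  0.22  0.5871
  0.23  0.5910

$14.47

σ√T = 0.31·√0.5 = 0.2192
d₁ = [ln(150/156) + (0.047 + ½·0.31²)·0.5] / (σ√T) = (-0.0392 + 0.0475) / 0.2192 = 0.0379 ≈ 0.04
d₂ = 0.0379 − 0.2192 = -0.1813 ≈ -0.18
exp(−rT) = exp(−0.047·0.5) = 0.9768
N(−d₂) = N(0.18) = 0.5714;  N(−d₁) = N(-0.04) = 0.4840
P = 156·0.9768·0.5714 − 150·0.4840 = 87.0704 − 72.6000 = 14.4704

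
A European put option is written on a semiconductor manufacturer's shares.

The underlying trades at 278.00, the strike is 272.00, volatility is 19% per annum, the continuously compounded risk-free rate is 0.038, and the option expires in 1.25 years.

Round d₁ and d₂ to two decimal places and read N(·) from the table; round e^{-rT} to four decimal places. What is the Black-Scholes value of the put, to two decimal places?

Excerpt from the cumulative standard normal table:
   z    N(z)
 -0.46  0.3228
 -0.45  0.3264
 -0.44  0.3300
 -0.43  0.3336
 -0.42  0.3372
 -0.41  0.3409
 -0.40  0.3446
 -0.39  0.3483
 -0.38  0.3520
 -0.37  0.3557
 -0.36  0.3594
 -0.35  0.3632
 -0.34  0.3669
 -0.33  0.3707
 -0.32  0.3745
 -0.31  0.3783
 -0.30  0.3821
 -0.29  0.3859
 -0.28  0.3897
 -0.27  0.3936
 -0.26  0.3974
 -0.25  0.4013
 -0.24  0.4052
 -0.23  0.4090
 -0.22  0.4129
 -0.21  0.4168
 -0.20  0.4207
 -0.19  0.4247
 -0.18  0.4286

14.36

σ√T = 0.19 × 1.1180 = 0.2124
d₁ = [ln(278/272) + (0.038 + 0.19²/2)·1.25] / 0.2124 = [0.0218 + 0.0701] / 0.2124 = 0.4325 which rounds to 0.43
d₂ = d₁ − σ√T = 0.4325 − 0.2124 = 0.2201 which rounds to 0.22
exp(−rT) = exp(−0.038·1.25) = 0.9536
P = 272·0.9536·N(-0.22) − 278·N(-0.43) = 272·0.9536·0.4129 − 278·0.3336 = 107.0977 − 92.7408 = 14.3569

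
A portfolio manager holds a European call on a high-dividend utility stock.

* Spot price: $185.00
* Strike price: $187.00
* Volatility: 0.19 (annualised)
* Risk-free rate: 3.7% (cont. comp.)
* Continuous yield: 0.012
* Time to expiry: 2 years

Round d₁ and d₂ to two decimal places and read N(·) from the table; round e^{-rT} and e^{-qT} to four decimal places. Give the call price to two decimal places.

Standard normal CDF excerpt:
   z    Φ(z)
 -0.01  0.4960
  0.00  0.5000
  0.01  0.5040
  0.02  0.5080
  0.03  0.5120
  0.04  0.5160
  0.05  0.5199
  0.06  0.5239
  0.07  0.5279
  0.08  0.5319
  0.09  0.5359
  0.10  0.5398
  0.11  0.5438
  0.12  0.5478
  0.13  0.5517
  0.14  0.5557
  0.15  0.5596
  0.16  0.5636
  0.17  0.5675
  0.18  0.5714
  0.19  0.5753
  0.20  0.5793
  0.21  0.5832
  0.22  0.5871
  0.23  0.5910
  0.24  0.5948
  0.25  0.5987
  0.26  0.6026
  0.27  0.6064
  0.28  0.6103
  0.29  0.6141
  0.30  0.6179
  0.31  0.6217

σ√T = 0.19·√2 = 0.2687
d₁ = [ln(185/187) + (0.037 − 0.012 + 0.19²/2)·2] / 0.2687 = [-0.0108 + 0.0861] / 0.2687 = 0.2804 ⇒ 0.28
d₂ = d₁ − σ√T = 0.2804 − 0.2687 = 0.0117 ⇒ 0.01
e^(−qT) = e^(−0.012·2) = 0.9763;  e^(−rT) = e^(−0.037·2) = 0.9287
C = 185·0.9763·N(0.28) − 187·0.9287·N(0.01) = 185·0.9763·0.6103 − 187·0.9287·0.5040 = 110.2296 − 87.5281 = 22.7015

$22.70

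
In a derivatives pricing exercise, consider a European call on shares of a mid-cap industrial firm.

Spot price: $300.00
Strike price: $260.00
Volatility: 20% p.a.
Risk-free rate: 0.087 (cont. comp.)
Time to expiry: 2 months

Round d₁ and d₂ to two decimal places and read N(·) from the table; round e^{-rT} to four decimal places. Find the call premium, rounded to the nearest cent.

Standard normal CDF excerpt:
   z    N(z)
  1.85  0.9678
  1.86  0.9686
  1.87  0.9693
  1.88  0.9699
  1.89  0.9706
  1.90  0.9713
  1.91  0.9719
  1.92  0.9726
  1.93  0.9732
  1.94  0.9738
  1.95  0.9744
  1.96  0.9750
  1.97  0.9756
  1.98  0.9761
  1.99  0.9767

T = 0.1667;  σ√T = 0.0816
d₁ = [ln(300/260) + (0.087 + 0.2²/2)·0.1667] / 0.0816 = [0.1431 + 0.0178] / 0.0816 = 1.9710 which rounds to 1.97
d₂ = d₁ − σ√T = 1.9710 − 0.0816 = 1.8894 which rounds to 1.89
e^(−rT) = e^(−0.087·0.1667) = 0.9856
C = 300·N(1.97) − 260·0.9856·N(1.89) = 300·0.9756 − 260·0.9856·0.9706 = 292.6800 − 248.7221 = 43.9579

$43.96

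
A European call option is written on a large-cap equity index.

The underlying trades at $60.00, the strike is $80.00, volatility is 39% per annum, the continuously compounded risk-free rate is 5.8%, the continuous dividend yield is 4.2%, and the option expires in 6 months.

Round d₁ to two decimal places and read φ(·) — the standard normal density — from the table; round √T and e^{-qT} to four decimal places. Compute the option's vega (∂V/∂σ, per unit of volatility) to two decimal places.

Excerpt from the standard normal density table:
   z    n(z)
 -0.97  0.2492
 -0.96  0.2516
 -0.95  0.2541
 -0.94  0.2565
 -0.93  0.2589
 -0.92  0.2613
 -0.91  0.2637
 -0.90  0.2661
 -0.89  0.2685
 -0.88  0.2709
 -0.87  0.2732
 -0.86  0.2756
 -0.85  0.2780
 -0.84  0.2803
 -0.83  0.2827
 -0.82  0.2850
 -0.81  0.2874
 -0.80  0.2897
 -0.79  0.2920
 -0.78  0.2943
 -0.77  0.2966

σ√T = 0.39·√0.5 = 0.2758
d₁ = [ln(60/80) + (0.058 − 0.042 + 0.39²/2)·0.5] / 0.2758 = [-0.2877 + 0.0460] / 0.2758 = -0.8763 ≈ -0.88
√T = √0.5 = 0.7071
φ(d₁) = φ(-0.88) = 0.2709
exp(−qT) = exp(−0.042·0.5) = 0.9792
vega = S·exp(−qT)·φ(d₁)·√T = 60·0.9792·0.2709·0.7071 = 11.2541
(The put has the same vega.)

11.25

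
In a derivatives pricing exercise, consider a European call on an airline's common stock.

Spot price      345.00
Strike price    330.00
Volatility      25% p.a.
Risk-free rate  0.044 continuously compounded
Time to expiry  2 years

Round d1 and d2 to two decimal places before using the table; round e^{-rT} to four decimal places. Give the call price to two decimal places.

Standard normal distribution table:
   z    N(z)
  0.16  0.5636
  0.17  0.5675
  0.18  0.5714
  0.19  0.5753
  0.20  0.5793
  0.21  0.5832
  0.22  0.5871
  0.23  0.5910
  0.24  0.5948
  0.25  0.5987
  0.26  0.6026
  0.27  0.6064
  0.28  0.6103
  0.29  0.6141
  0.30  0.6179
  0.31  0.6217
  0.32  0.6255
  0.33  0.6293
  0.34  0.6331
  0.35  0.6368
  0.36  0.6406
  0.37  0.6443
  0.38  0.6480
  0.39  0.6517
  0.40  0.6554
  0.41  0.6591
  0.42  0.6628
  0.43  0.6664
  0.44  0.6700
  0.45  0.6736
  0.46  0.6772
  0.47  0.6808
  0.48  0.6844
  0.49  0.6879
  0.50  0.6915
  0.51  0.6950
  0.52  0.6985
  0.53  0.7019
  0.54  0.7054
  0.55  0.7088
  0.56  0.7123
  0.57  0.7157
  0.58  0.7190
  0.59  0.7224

T = 2;  σ√T = 0.3536
d₁ = [ln(345/330) + (0.044 + 0.25²/2)·2] / 0.3536 = [0.0445 + 0.1505] / 0.3536 = 0.5514 → 0.55
d₂ = d₁ − σ√T = 0.5514 − 0.3536 = 0.1979 → 0.20
exp(−rT) = exp(−0.044·2) = 0.9158
C = 345·N(0.55) − 330·0.9158·N(0.20) = 345·0.7088 − 330·0.9158·0.5793 = 244.5360 − 175.0726 = 69.4634

69.46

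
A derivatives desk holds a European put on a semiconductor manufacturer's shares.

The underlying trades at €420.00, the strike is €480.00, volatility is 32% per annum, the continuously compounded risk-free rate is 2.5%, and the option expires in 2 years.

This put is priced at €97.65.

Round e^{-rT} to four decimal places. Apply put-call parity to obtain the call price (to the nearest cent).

€61.07

e^(−rT) = e^(−0.025·2) = 0.9512
Put-call parity: C − P = S − K·e^(−rT) = 420 − 480·0.9512 = 420 − 456.5760 = -36.5760
C = P + (C − P) = 97.65 + (-36.5760) = 61.0740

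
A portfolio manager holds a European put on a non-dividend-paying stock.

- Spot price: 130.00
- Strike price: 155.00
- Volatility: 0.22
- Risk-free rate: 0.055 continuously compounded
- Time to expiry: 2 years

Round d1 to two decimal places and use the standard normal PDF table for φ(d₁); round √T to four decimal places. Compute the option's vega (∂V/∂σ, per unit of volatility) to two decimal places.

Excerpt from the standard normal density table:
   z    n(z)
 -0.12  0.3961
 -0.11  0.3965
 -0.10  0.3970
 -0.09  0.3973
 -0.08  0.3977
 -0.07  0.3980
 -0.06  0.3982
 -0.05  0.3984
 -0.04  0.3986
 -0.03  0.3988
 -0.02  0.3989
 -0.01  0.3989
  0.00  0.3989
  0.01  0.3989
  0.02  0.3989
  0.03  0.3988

σ√T = 0.22·√2 = 0.3111
d₁ = [ln(130/155) + (0.055 + ½·0.22²)·2] / (σ√T) = (-0.1759 + 0.1584) / 0.3111 = -0.0562 which rounds to -0.06
√T = √2 = 1.4142
φ(d₁) = φ(-0.06) = 0.3982
vega = S·φ(d₁)·√T = 130·0.3982·1.4142 = 73.2075

73.21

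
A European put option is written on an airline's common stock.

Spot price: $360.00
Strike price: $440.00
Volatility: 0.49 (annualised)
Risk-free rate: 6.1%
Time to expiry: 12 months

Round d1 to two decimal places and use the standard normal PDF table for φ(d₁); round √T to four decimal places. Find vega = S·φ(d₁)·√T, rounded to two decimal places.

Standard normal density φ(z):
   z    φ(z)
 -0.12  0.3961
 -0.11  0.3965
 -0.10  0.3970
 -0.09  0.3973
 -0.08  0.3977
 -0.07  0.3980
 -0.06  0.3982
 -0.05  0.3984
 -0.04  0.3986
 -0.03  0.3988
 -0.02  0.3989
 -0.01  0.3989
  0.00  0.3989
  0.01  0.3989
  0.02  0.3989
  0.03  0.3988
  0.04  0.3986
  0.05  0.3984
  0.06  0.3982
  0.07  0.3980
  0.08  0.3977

143.50

T = 1;  σ√T = 0.4900
d₁ = [ln(360/440) + (0.061 + 0.49²/2)·1] / 0.4900 = [-0.2007 + 0.1810] / 0.4900 = -0.0400 ≈ -0.04
√T = √1 = 1.0000
φ(d₁) = φ(-0.04) = 0.3986
vega = S·φ(d₁)·√T = 360·0.3986·1.0000 = 143.4960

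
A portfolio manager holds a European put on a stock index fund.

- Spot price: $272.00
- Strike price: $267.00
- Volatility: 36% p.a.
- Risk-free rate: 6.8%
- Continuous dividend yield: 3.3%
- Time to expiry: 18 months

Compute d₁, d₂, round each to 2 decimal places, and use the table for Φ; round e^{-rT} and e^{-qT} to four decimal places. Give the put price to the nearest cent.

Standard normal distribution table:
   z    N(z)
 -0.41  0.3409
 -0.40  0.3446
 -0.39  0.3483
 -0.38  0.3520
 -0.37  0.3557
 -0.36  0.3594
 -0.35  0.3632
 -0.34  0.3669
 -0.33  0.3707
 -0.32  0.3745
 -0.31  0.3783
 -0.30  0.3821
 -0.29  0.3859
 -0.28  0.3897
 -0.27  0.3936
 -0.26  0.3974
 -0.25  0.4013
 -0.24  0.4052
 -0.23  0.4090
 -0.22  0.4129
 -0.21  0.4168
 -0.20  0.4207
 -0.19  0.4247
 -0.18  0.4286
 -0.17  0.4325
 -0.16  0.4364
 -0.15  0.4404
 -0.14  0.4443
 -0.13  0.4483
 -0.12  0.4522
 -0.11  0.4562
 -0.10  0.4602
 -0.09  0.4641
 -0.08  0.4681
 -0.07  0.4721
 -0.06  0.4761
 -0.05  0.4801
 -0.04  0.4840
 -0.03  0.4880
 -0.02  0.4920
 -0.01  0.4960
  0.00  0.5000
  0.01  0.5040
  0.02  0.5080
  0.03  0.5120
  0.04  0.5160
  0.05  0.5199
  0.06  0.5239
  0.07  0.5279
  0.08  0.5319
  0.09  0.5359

T = 1.5;  σ√T = 0.4409
d₁ = [ln(272/267) + (0.068 − 0.033 + 0.36²/2)·1.5] / 0.4409 = [0.0186 + 0.1497] / 0.4409 = 0.3816 ≈ 0.38
d₂ = d₁ − σ√T = 0.3816 − 0.4409 = -0.0593 ≈ -0.06
exp(−qT) = exp(−0.033·1.5) = 0.9517;  exp(−rT) = exp(−0.068·1.5) = 0.9030
N(−d₂) = N(0.06) = 0.5239;  N(−d₁) = N(-0.38) = 0.3520
P = 267·0.9030·0.5239 − 272·0.9517·0.3520 = 126.3128 − 91.1196 = 35.1932

$35.19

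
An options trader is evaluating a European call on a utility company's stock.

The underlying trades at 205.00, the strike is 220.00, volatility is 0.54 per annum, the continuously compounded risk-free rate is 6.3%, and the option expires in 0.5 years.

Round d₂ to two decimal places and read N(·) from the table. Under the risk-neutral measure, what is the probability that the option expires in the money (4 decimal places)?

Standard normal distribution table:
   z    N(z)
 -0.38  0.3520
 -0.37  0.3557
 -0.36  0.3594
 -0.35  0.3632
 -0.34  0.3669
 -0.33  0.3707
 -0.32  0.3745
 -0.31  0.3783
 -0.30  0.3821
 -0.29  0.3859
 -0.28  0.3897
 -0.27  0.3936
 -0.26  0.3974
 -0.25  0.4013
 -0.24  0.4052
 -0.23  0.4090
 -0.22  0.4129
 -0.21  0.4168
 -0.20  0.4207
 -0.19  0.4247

σ√T = 0.54·√0.5 = 0.3818
d₁ = [ln(205/220) + (0.063 + 0.54²/2)·0.5] / 0.3818 = [-0.0706 + 0.1044] / 0.3818 = 0.0885 ≈ 0.09
d₂ = d₁ − σ√T = 0.0885 − 0.3818 = -0.2934 ≈ -0.29
Risk-neutral Pr[S_T > K] = N(d₂) = N(-0.29) = 0.3859

0.3859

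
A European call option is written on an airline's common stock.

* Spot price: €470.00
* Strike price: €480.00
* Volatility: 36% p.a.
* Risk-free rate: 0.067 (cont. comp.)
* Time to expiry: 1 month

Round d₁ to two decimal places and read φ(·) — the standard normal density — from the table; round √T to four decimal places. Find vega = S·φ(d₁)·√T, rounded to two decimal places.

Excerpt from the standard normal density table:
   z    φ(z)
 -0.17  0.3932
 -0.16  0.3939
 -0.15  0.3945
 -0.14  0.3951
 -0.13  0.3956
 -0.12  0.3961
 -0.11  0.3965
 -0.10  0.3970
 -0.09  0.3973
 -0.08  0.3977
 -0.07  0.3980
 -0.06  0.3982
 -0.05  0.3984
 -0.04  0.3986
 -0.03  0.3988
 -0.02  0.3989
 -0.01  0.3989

T = 0.08333;  σ√T = 0.1039
d₁ = [ln(470/480) + (0.067 + 0.36²/2)·0.08333] / 0.1039 = [-0.0211 + 0.0110] / 0.1039 = -0.0969 → -0.10
√T = √0.08333 = 0.2887
φ(d₁) = φ(-0.10) = 0.3970
vega = S·φ(d₁)·√T = 470·0.3970·0.2887 = 53.8685

53.87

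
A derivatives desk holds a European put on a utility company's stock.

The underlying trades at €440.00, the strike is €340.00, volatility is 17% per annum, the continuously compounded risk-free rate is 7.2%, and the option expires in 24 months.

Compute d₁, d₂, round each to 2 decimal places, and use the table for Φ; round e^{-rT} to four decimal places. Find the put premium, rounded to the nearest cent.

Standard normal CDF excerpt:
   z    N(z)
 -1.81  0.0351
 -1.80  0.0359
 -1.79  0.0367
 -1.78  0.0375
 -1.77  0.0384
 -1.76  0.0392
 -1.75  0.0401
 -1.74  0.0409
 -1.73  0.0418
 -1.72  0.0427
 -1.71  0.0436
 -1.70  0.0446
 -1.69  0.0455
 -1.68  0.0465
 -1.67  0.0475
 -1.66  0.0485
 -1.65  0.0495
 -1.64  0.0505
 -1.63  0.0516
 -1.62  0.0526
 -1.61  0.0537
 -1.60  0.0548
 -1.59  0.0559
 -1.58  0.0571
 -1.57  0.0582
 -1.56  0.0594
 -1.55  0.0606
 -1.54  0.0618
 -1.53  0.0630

σ√T = 0.17 × 1.4142 = 0.2404
d₁ = [ln(440/340) + (0.072 + 0.17²/2)·2] / 0.2404 = [0.2578 + 0.1729] / 0.2404 = 1.7916 ⇒ 1.79
d₂ = d₁ − σ√T = 1.7916 − 0.2404 = 1.5512 ⇒ 1.55
e^(−rT) = e^(−0.072·2) = 0.8659
N(−d₂) = N(-1.55) = 0.0606;  N(−d₁) = N(-1.79) = 0.0367
P = 340·0.8659·0.0606 − 440·0.0367 = 17.8410 − 16.1480 = 1.6930

€1.69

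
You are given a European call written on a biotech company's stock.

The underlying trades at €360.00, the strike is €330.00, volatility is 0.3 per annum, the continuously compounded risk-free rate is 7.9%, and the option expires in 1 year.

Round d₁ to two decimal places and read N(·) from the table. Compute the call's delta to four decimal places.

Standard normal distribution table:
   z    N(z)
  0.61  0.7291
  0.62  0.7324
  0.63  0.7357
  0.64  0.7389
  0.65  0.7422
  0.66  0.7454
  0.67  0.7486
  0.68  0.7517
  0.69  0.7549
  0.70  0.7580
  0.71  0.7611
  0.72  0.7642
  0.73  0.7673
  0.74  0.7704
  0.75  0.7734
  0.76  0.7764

σ√T = 0.3·√1 = 0.3000
ln(S/K) + (r + σ²/2)T = ln(360/330) + (0.079 + 0.3²/2)·1 = 0.0870 + 0.1240 = 0.2110
d₁ = 0.2110 / 0.3000 = 0.7034 ≈ 0.70
N(d₁) = N(0.70) = 0.7580
Δ_call = N(d₁) = 0.7580

0.7580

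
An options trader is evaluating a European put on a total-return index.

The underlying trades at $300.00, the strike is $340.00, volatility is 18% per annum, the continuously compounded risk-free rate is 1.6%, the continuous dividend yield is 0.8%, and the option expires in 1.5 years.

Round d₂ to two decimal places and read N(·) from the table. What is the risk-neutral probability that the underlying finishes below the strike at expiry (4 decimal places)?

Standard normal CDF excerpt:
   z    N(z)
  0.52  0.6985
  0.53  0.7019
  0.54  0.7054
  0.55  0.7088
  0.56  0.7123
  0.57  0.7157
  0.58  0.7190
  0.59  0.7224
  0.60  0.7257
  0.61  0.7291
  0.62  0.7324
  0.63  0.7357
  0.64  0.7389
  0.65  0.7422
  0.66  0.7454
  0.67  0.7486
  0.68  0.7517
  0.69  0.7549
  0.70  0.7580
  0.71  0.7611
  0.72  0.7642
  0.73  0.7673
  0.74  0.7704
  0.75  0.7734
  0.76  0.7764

0.7324

σ√T = 0.18·√1.5 = 0.2205
ln(S/K) + (r − q + σ²/2)T = ln(300/340) + (0.016 − 0.008 + 0.18²/2)·1.5 = -0.1252 + 0.0363 = -0.0889
d₁ = -0.0889 / 0.2205 = -0.4031 ⇒ -0.40
d₂ = d₁ − σ√T = -0.4031 − 0.2205 = -0.6235 ⇒ -0.62
Risk-neutral Pr[S_T < K] = N(−d₂) = N(0.62) = 0.7324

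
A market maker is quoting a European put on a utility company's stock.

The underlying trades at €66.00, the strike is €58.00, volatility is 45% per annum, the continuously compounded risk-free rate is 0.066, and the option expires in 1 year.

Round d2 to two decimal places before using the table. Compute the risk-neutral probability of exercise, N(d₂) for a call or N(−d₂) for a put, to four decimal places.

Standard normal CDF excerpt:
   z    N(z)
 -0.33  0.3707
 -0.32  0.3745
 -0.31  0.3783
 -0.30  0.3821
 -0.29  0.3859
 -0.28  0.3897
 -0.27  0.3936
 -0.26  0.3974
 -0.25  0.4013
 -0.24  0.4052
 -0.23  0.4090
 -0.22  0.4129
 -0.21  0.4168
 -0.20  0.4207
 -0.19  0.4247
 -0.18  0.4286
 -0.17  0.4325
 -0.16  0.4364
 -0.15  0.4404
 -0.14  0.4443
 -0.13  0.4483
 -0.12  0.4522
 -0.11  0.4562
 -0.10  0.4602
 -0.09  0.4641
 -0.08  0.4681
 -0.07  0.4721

0.4168

T = 1;  σ√T = 0.4500
d₁ = [ln(66/58) + (0.066 + 0.45²/2)·1] / 0.4500 = [0.1292 + 0.1673] / 0.4500 = 0.6588 ⇒ 0.66
d₂ = d₁ − σ√T = 0.6588 − 0.4500 = 0.2088 ⇒ 0.21
Risk-neutral Pr[S_T < K] = N(−d₂) = N(-0.21) = 0.4168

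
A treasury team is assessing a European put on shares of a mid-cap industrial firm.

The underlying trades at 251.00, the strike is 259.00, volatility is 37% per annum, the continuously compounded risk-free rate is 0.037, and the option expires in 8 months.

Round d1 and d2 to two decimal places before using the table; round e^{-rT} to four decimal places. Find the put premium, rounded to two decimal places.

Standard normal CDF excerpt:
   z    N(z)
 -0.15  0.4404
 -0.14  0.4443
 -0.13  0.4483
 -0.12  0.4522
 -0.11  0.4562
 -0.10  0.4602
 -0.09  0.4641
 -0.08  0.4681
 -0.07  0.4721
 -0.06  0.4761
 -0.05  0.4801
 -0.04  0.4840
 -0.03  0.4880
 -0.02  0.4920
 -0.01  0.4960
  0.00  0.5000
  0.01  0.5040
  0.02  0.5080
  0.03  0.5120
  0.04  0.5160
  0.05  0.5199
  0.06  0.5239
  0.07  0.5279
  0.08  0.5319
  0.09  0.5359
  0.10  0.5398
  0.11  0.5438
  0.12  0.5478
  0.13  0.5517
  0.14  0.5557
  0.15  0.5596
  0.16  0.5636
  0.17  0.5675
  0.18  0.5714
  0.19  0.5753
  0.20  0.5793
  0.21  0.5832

30.87

σ√T = 0.37·√0.6667 = 0.3021
d₁ = [ln(251/259) + (0.037 + 0.37²/2)·0.6667] / 0.3021 = [-0.0314 + 0.0703] / 0.3021 = 0.1288 which rounds to 0.13
d₂ = d₁ − σ√T = 0.1288 − 0.3021 = -0.1733 which rounds to -0.17
exp(−rT) = exp(−0.037·0.6667) = 0.9756
P = 259·0.9756·N(0.17) − 251·N(-0.13) = 259·0.9756·0.5675 − 251·0.4483 = 143.3961 − 112.5233 = 30.8728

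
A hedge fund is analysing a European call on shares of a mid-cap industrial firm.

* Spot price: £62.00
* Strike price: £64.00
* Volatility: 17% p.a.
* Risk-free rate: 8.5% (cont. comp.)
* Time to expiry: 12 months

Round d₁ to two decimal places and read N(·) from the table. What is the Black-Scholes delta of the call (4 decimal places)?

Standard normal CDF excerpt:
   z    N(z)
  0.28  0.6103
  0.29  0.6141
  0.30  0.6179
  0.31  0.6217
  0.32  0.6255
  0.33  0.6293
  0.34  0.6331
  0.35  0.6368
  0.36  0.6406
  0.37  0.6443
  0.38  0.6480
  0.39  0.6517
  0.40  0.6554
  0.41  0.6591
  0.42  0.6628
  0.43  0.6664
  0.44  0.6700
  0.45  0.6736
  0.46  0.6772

T = 1;  σ√T = 0.1700
ln(S/K) + (r + σ²/2)T = ln(62/64) + (0.085 + 0.17²/2)·1 = -0.0317 + 0.0995 = 0.0677
d₁ = 0.0677 / 0.1700 = 0.3982 → 0.40
N(d₁) = N(0.40) = 0.6554
Δ_call = N(d₁) = 0.6554

0.6554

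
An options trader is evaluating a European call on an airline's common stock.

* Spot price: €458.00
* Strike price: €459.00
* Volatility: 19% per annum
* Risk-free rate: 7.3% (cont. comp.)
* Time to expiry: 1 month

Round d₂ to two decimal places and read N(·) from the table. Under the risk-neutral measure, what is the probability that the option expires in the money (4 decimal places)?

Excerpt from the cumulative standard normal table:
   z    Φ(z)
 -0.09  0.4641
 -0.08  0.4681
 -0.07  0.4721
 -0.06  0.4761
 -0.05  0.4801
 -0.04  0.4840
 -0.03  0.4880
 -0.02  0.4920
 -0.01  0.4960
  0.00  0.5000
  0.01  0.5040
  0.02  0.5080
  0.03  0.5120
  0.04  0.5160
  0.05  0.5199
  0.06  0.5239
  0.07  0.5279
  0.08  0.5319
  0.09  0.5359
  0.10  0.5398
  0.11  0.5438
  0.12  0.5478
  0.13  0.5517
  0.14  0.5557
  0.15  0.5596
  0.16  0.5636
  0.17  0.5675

0.5160

σ√T = 0.19·√0.08333 = 0.0548
ln(S/K) + (r + σ²/2)T = ln(458/459) + (0.073 + 0.19²/2)·0.08333 = -0.0022 + 0.0076 = 0.0054
d₁ = 0.0054 / 0.0548 = 0.0986 ≈ 0.10
d₂ = d₁ − σ√T = 0.0986 − 0.0548 = 0.0437 ≈ 0.04
Pr(exercise) under Q = N(d₂) = 0.5160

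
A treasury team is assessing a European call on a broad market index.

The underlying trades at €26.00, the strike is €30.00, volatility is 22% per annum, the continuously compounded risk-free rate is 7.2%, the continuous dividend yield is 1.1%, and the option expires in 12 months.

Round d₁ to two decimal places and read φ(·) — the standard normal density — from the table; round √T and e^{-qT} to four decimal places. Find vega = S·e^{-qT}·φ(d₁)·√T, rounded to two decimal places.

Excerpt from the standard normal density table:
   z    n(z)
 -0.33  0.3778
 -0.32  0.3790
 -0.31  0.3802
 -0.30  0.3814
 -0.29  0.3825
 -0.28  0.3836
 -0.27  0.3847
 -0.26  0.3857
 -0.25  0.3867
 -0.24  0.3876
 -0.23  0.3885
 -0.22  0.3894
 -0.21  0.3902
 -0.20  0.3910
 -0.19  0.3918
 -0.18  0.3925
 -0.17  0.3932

9.92

σ√T = 0.22 × 1.0000 = 0.2200
d₁ = [ln(26/30) + (0.072 − 0.011 + 0.22²/2)·1] / 0.2200 = [-0.1431 + 0.0852] / 0.2200 = -0.2632 → -0.26
√T = √1 = 1.0000
φ(d₁) = φ(-0.26) = 0.3857
e^(−qT) = e^(−0.011·1) = 0.9891
vega = S·e^(−qT)·φ(d₁)·√T = 26·0.9891·0.3857·1.0000 = 9.9189
(Vega is the same for a European call and put with the same parameters.)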